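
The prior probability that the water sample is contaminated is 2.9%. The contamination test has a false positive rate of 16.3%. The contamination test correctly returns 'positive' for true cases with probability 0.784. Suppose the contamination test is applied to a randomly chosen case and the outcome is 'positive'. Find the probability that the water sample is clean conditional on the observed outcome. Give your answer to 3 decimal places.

Write H for 'the water sample is contaminated'. Prior odds H:¬H = 0.029/0.971 = 0.029866. For the 'positive' outcome, the likelihood ratio is 0.784/0.163 = 4.8098.
Posterior odds = 0.029866 × 4.8098 = 0.14365, so P(H|E) = 0.14365/(1+0.14365) = 0.126. Then P(¬H|E) = 1 − 0.126 = 0.874.

P(¬H | E) ≈ 0.874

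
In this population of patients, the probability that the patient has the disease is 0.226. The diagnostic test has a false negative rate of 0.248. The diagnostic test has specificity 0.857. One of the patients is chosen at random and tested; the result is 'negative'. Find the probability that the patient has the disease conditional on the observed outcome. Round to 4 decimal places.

Write H for 'the patient has the disease'. Prior odds H:¬H = 0.226/0.774 = 0.29199. For the 'negative' outcome, the likelihood ratio is 0.248/0.857 = 0.28938.
Posterior odds = 0.29199 × 0.28938 = 0.084496, so P(H|E) = 0.084496/(1+0.084496) = 0.0779.

P(H | E) ≈ 0.0779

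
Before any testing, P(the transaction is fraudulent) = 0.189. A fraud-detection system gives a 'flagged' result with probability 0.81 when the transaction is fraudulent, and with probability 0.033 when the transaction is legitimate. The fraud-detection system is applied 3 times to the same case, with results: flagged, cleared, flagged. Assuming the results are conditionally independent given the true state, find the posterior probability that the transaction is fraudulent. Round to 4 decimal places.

Posterior P(H) ≈ 0.9650

With H the event that the transaction is fraudulent, the joint likelihood of the observed sequence is P(data|H) = 0.81·0.19·0.81 = 0.12466 and P(data|¬H) = 0.033·0.967·0.033 = 0.0010531.
Bayes: P(H|data) = 0.189·0.12466 / (0.189·0.12466 + 0.811·0.0010531) = 0.023561/0.024415 = 0.9650.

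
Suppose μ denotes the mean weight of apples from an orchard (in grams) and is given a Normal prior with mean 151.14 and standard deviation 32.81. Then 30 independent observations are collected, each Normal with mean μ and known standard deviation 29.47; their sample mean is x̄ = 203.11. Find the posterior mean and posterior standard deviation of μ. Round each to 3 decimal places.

Posterior mean ≈ 201.749; posterior SD ≈ 5.310

Prior precision 1/τ₀² = 1/32.81² = 0.00092894; data precision n/σ² = 30/29.47² = 0.0345431.
Posterior precision = 0.00092894 + 0.0345431 = 0.0354720, giving posterior SD = 1/√0.0354720 = 5.310.
Posterior mean = (0.00092894·151.14 + 0.0345431·203.11) / 0.0354720 = 201.749.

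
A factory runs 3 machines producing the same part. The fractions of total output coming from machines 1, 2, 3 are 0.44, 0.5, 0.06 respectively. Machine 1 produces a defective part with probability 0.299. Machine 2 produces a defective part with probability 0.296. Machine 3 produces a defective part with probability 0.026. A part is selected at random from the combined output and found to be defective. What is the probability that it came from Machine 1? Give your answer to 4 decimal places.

Tabulate prior·likelihood by source: [1] prior 0.44, lik 0.299, product 0.1316; [2] prior 0.5, lik 0.296, product 0.1480; [3] prior 0.06, lik 0.026, product 0.001560.
Normalizing constant = 0.28112; the posterior for Machine 1 is its product over the sum, 0.1316/0.28112 = 0.4680.

Posterior probability ≈ 0.4680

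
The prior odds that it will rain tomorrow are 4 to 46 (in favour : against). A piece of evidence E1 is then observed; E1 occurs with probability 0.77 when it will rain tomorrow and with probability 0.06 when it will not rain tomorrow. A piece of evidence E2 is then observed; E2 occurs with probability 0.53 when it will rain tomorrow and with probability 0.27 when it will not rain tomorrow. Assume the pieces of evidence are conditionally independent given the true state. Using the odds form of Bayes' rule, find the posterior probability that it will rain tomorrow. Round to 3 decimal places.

Posterior probability ≈ 0.687

Prior odds = 4/46 = 0.086957.
Likelihood ratio for E1 = 0.77/0.06 = 12.833.
Likelihood ratio for E2 = 0.53/0.27 = 1.9630.
Posterior odds = prior odds × LR₁ × LR₂ = 2.1906.
Posterior probability = odds/(1+odds) = 2.1906/3.1906 = 0.687.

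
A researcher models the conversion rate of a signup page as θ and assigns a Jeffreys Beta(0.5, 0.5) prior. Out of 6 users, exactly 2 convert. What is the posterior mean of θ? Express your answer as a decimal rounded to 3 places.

The binomial likelihood is conjugate to the Beta prior: with 2 successes and 4 failures, the posterior is Beta(0.5+2, 0.5+4) = Beta(2.5, 4.5).
E[θ | data] = 2.5/(2.5+4.5) = 0.357.

Posterior mean ≈ 0.357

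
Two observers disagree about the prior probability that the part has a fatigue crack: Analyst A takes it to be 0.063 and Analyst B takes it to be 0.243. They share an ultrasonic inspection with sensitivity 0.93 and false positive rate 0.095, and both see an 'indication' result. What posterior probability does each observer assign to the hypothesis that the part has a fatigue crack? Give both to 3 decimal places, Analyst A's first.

P('+'|H) = 0.93, P('+'|¬H) = 0.095.
Analyst A: numerator 0.93·0.063 = 0.058590; evidence = 0.058590+0.095·0.937 = 0.14761; posterior = 0.397.
Analyst B: numerator 0.93·0.243 = 0.22599; evidence = 0.22599+0.095·0.757 = 0.29790; posterior = 0.759.

Analyst A: 0.397; Analyst B: 0.759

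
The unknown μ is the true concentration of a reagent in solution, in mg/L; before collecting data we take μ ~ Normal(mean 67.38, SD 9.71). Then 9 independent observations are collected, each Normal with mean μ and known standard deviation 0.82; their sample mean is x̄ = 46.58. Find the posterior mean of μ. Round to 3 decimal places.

Posterior mean ≈ 46.596

Prior precision 1/τ₀² = 1/9.71² = 0.0106062; data precision n/σ² = 9/0.82² = 13.3849.
Posterior precision = 0.0106062 + 13.3849 = 13.3955.
Posterior mean = (0.0106062·67.38 + 13.3849·46.58) / 13.3955 = 46.596.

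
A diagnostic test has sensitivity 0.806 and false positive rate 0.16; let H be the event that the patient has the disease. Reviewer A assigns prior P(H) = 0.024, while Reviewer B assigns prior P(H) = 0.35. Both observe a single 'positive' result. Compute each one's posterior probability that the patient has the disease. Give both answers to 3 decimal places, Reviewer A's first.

Reviewer A: 0.110; Reviewer B: 0.731

The likelihood ratio for a 'positive' result is 0.806/0.16 = 5.0375.
Reviewer A: prior odds 0.024/0.976 = 0.024590; posterior odds 0.12387; posterior probability 0.110.
Reviewer B: prior odds 0.35/0.65 = 0.53846; posterior odds 2.7125; posterior probability 0.731.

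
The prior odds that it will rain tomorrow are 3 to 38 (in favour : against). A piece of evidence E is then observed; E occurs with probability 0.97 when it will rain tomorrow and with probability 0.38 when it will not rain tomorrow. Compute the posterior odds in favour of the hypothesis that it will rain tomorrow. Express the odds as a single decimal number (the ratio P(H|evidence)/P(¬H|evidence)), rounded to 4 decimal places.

Prior odds = 3/38 = 0.078947. In log-odds, ln(0.078947) = -2.5390.
Add log likelihood ratio: ln(2.5526) = 0.93712.
Posterior log-odds = -1.6018, so posterior odds = exp(-1.6018) = 0.20152.

Posterior odds ≈ 0.2015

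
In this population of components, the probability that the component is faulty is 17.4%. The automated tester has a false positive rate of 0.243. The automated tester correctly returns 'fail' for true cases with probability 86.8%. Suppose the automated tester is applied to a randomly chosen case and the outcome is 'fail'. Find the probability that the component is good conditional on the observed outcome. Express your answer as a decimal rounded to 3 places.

P(¬H | E) ≈ 0.571

Let H be the event that the component is faulty. P(H) = 0.174, so P(¬H) = 0.826. With E the 'fail' result, P(E|H) = 0.868 and P(E|¬H) = 0.243.
P(E) = 0.868·0.174 + 0.243·0.826 = 0.15103 + 0.20072 = 0.35175.
By Bayes' theorem, P(H|E) = 0.15103 / 0.35175 = 0.429. Hence P(¬H|E) = 1 − 0.429 = 0.571.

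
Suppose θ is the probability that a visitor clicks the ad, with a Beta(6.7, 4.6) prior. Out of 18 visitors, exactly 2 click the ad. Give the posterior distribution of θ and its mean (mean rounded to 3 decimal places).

Posterior: Beta(8.7, 20.6); mean ≈ 0.297

The binomial likelihood is conjugate to the Beta prior: with 2 successes and 16 failures, the posterior is Beta(6.7+2, 4.6+16) = Beta(8.7, 20.6).
E[θ | data] = 8.7/(8.7+20.6) = 0.297.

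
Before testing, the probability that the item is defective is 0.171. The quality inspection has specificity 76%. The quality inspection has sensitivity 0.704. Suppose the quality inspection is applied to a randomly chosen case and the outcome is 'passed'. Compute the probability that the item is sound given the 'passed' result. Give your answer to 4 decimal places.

P(¬H | E) ≈ 0.9256

Write H for 'the item is defective'. Prior odds H:¬H = 0.171/0.829 = 0.20627. For the 'passed' outcome, the likelihood ratio is 0.296/0.76 = 0.38947.
Posterior odds = 0.20627 × 0.38947 = 0.080338, so P(H|E) = 0.080338/(1+0.080338) = 0.0744. Then P(¬H|E) = 1 − 0.0744 = 0.9256.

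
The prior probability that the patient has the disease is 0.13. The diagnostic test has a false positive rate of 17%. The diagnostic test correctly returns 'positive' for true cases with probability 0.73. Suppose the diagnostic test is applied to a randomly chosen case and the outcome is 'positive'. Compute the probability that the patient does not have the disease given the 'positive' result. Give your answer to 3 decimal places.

P(¬H | E) ≈ 0.609

Write H for 'the patient has the disease'. Prior odds H:¬H = 0.13/0.87 = 0.14943. For the 'positive' outcome, the likelihood ratio is 0.73/0.17 = 4.2941.
Posterior odds = 0.14943 × 4.2941 = 0.64165, so P(H|E) = 0.64165/(1+0.64165) = 0.391. Then P(¬H|E) = 1 − 0.391 = 0.609.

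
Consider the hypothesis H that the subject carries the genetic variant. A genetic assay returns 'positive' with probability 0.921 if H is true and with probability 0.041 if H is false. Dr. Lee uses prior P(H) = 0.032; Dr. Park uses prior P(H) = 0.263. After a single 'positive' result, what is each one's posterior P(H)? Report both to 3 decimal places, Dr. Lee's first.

Dr. Lee: 0.426; Dr. Park: 0.889

The likelihood ratio for a 'positive' result is 0.921/0.041 = 22.463.
Dr. Lee: prior odds 0.032/0.968 = 0.033058; posterior odds 0.74259; posterior probability 0.426.
Dr. Park: prior odds 0.263/0.737 = 0.35685; posterior odds 8.0161; posterior probability 0.889.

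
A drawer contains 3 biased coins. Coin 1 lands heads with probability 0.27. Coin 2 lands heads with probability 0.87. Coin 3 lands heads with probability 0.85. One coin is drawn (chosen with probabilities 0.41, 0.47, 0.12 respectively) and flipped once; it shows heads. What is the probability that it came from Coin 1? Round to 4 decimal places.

Tabulate prior·likelihood by source: [1] prior 0.41, lik 0.27, product 0.1107; [2] prior 0.47, lik 0.87, product 0.4089; [3] prior 0.12, lik 0.85, product 0.1020.
Normalizing constant = 0.62160; the posterior for Coin 1 is its product over the sum, 0.1107/0.62160 = 0.1781.

Posterior probability ≈ 0.1781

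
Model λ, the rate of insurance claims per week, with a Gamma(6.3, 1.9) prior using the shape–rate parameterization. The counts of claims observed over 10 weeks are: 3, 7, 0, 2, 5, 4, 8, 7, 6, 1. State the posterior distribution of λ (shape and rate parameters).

Total count ∑xᵢ = 43 over n = 10 weeks.
Gamma is conjugate to the Poisson likelihood: posterior is Gamma(shape = 6.3+43 = 49.3, rate = 1.9+10 = 11.9).

Posterior: Gamma(shape=49.3, rate=11.9)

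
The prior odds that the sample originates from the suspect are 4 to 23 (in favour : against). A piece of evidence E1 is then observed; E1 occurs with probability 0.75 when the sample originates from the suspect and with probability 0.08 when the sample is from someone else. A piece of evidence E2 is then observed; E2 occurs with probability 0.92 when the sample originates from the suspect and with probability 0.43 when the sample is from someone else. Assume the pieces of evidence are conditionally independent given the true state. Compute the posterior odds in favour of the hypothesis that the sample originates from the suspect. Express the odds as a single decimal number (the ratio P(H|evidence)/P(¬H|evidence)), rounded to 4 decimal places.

Posterior odds ≈ 3.4884

Prior odds = 4/23 = 0.17391.
Likelihood ratio for E1 = 0.75/0.08 = 9.3750.
Likelihood ratio for E2 = 0.92/0.43 = 2.1395.
Posterior odds = prior odds × LR₁ × LR₂ = 3.4884.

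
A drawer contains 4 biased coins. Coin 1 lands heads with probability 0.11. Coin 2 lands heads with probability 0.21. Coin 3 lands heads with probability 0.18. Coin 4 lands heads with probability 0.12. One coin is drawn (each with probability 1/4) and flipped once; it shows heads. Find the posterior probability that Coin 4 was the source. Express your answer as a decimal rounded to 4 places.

Posterior probability ≈ 0.1935

P(heads|C1) = 0.11; P(heads|C2) = 0.21; P(heads|C3) = 0.18; P(heads|C4) = 0.12.
Prior × likelihood for each source: 0.25·0.11=0.02750, 0.25·0.21=0.05250, 0.25·0.18=0.04500, 0.25·0.12=0.03000. Summing gives P(heads) = 0.15500.
P(Coin 4 | heads) = 0.03000 / 0.15500 = 0.1935.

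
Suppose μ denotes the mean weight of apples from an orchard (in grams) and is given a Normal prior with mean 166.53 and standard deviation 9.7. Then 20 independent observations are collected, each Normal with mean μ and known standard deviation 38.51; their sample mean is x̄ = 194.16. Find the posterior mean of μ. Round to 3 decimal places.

With known σ, the Normal prior is conjugate. Weight on the data is w = (n/σ²)/(n/σ² + 1/τ₀²) = 0.0134860/(0.0134860+0.0106281) = 0.55926.
Posterior mean = w·x̄ + (1−w)·μ₀ = 0.55926·194.16 + 0.44074·166.53 = 181.982.

Posterior mean ≈ 181.982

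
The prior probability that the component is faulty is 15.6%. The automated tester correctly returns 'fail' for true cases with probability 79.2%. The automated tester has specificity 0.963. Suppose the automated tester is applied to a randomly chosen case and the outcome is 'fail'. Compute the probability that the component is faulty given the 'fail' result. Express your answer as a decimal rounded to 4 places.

P(H | E) ≈ 0.7982

Write H for 'the component is faulty'. Prior odds H:¬H = 0.156/0.844 = 0.18483. For the 'fail' outcome, the likelihood ratio is 0.792/0.037 = 21.405.
Posterior odds = 0.18483 × 21.405 = 3.9564, so P(H|E) = 3.9564/(1+3.9564) = 0.7982.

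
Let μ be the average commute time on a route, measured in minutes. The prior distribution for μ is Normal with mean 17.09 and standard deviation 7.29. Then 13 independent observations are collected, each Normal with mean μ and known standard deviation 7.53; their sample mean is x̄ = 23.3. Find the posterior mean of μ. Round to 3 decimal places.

Posterior mean ≈ 22.829

Prior precision 1/τ₀² = 1/7.29² = 0.0188168; data precision n/σ² = 13/7.53² = 0.229273.
Posterior precision = 0.0188168 + 0.229273 = 0.248090.
Posterior mean = (0.0188168·17.09 + 0.229273·23.3) / 0.248090 = 22.829.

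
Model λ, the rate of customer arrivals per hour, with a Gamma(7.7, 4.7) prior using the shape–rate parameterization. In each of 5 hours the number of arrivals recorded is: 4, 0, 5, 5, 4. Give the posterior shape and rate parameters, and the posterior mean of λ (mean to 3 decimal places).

Posterior: Gamma(shape=25.7, rate=9.7); mean ≈ 2.649

The Poisson likelihood adds the total count to the shape and the number of exposure periods to the rate. Here ∑xᵢ = 18 and n = 5, so shape 7.7→25.7 and rate 4.7→9.7.
E[λ | data] = 25.7/9.7 = 2.649.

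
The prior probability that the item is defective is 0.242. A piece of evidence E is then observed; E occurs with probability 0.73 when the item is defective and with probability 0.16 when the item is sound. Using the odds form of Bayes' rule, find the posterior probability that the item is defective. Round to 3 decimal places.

Posterior probability ≈ 0.593

Prior odds = 0.242/(1−0.242) = 0.31926.
Likelihood ratio for E = 0.73/0.16 = 4.5625.
Posterior odds = prior odds × LR = 1.4566.
Posterior probability = odds/(1+odds) = 1.4566/2.4566 = 0.593.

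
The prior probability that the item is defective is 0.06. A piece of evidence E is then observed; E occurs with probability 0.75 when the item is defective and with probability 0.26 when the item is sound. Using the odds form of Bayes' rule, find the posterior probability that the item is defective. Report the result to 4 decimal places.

Posterior probability ≈ 0.1555

Prior odds = 0.06/(1−0.06) = 0.063830.
Likelihood ratio for E = 0.75/0.26 = 2.8846.
Posterior odds = prior odds × LR = 0.18412.
Posterior probability = odds/(1+odds) = 0.18412/1.1841 = 0.1555.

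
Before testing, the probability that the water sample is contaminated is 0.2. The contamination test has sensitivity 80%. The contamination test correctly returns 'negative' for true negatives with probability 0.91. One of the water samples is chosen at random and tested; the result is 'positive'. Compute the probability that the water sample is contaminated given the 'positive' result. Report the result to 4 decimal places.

P(H | E) ≈ 0.6897

Write H for 'the water sample is contaminated'. Prior odds H:¬H = 0.2/0.8 = 0.25000. For the 'positive' outcome, the likelihood ratio is 0.8/0.09 = 8.8889.
Posterior odds = 0.25000 × 8.8889 = 2.2222, so P(H|E) = 2.2222/(1+2.2222) = 0.6897.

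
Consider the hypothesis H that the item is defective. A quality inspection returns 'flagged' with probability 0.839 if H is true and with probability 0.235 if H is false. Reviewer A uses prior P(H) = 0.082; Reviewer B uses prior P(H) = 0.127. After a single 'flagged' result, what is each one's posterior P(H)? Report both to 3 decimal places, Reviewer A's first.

P('+'|H) = 0.839, P('+'|¬H) = 0.235.
Reviewer A: numerator 0.839·0.082 = 0.068798; evidence = 0.068798+0.235·0.918 = 0.28453; posterior = 0.242.
Reviewer B: numerator 0.839·0.127 = 0.10655; evidence = 0.10655+0.235·0.873 = 0.31171; posterior = 0.342.

Reviewer A: 0.242; Reviewer B: 0.342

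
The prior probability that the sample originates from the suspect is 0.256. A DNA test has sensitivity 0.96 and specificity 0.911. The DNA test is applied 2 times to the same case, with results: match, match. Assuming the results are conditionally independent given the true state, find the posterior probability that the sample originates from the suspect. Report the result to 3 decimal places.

Let H be the event that the sample originates from the suspect; start with P(H) = 0.256. P('match'|H) = 0.96, P('match'|¬H) = 0.089.
Update on result 1 ('match'): P(H) ← 0.96·0.2560 / (0.96·0.2560 + 0.089·0.7440) = 0.24576/0.31198 = 0.7878.
Update on result 2 ('match'): P(H) ← 0.96·0.7878 / (0.96·0.7878 + 0.089·0.2122) = 0.75624/0.77513 = 0.9756.

Posterior P(H) ≈ 0.976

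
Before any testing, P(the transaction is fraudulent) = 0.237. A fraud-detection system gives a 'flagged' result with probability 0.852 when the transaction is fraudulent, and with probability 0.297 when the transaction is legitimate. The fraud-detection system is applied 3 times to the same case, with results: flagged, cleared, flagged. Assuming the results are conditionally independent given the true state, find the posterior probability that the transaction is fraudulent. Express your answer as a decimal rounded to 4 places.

Let H be the event that the transaction is fraudulent; start with P(H) = 0.237. P('flagged'|H) = 0.852, P('flagged'|¬H) = 0.297.
Update on result 1 ('flagged'): P(H) ← 0.852·0.2370 / (0.852·0.2370 + 0.297·0.7630) = 0.20192/0.42853 = 0.4712.
Update on result 2 ('cleared'): P(H) ← 0.148·0.4712 / (0.148·0.4712 + 0.703·0.5288) = 0.069737/0.44149 = 0.1580.
Update on result 3 ('flagged'): P(H) ← 0.852·0.1580 / (0.852·0.1580 + 0.297·0.8420) = 0.13458/0.38467 = 0.3499.

Posterior P(H) ≈ 0.3499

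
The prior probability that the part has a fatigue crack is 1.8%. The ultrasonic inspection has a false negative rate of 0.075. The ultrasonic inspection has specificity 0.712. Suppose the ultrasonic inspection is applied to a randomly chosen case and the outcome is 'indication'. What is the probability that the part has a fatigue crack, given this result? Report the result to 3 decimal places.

Write H for 'the part has a fatigue crack'. Prior odds H:¬H = 0.018/0.982 = 0.018330. For the 'indication' outcome, the likelihood ratio is 0.925/0.288 = 3.2118.
Posterior odds = 0.018330 × 3.2118 = 0.058872, so P(H|E) = 0.058872/(1+0.058872) = 0.056.

P(H | E) ≈ 0.056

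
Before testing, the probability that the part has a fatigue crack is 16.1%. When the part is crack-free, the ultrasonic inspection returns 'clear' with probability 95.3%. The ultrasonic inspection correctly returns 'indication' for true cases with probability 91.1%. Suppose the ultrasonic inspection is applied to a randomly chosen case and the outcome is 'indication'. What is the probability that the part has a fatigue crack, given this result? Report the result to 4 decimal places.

P(H | E) ≈ 0.7881

Let H be the event that the part has a fatigue crack. P(H) = 0.161, so P(¬H) = 0.839. With E the 'indication' result, P(E|H) = 0.911 and P(E|¬H) = 0.047.
P(E) = 0.911·0.161 + 0.047·0.839 = 0.14667 + 0.039433 = 0.18610.
By Bayes' theorem, P(H|E) = 0.14667 / 0.18610 = 0.7881.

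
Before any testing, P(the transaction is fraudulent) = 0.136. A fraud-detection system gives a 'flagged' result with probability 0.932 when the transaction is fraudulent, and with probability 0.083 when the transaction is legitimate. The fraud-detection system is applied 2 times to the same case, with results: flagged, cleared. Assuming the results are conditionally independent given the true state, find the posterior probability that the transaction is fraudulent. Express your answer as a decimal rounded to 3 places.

With H the event that the transaction is fraudulent, the joint likelihood of the observed sequence is P(data|H) = 0.932·0.068 = 0.063376 and P(data|¬H) = 0.083·0.917 = 0.076111.
Bayes: P(H|data) = 0.136·0.063376 / (0.136·0.063376 + 0.864·0.076111) = 0.0086191/0.074379 = 0.1159.

Posterior P(H) ≈ 0.116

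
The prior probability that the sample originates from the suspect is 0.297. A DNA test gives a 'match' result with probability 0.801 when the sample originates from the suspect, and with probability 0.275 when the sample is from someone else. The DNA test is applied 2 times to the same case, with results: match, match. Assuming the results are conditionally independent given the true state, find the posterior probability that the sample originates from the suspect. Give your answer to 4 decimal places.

Let H be the event that the sample originates from the suspect; start with P(H) = 0.297. P('match'|H) = 0.801, P('match'|¬H) = 0.275.
Update on result 1 ('match'): P(H) ← 0.801·0.2970 / (0.801·0.2970 + 0.275·0.7030) = 0.23790/0.43122 = 0.5517.
Update on result 2 ('match'): P(H) ← 0.801·0.5517 / (0.801·0.5517 + 0.275·0.4483) = 0.44190/0.56518 = 0.7819.

Posterior P(H) ≈ 0.7819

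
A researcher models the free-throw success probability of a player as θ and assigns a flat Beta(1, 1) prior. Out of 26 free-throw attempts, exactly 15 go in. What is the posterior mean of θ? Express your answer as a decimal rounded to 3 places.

Observing 15 successes and 11 failures updates Beta(1, 1) by adding the success and failure counts to the two shape parameters: α = 1+15 = 16, β = 1+11 = 12.
Posterior mean = α/(α+β) = 16/28 = 0.571.

Posterior mean ≈ 0.571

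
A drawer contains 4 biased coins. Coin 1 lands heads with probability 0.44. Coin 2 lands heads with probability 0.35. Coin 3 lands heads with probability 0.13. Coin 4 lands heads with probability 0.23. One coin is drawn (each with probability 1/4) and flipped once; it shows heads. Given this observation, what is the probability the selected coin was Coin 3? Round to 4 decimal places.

Posterior probability ≈ 0.1130

Tabulate prior·likelihood by source: [1] prior 0.25, lik 0.44, product 0.1100; [2] prior 0.25, lik 0.35, product 0.08750; [3] prior 0.25, lik 0.13, product 0.03250; [4] prior 0.25, lik 0.23, product 0.05750.
Normalizing constant = 0.28750; the posterior for Coin 3 is its product over the sum, 0.03250/0.28750 = 0.1130.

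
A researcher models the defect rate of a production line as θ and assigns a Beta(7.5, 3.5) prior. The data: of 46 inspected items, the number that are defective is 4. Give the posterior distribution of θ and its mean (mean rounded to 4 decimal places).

Observing 4 successes and 42 failures updates Beta(7.5, 3.5) by adding the success and failure counts to the two shape parameters: α = 7.5+4 = 11.5, β = 3.5+42 = 45.5.
E[θ | data] = 11.5/(11.5+45.5) = 0.2018.

Posterior: Beta(11.5, 45.5); mean ≈ 0.2018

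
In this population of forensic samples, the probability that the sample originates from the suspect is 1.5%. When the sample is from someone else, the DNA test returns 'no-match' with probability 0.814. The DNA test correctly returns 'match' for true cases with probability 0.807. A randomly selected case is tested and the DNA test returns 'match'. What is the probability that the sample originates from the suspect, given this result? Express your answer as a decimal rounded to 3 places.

P(H | E) ≈ 0.062

Let H be the event that the sample originates from the suspect. P(H) = 0.015, so P(¬H) = 0.985. With E the 'match' result, P(E|H) = 0.807 and P(E|¬H) = 0.186.
P(E) = 0.807·0.015 + 0.186·0.985 = 0.012105 + 0.18321 = 0.19531.
By Bayes' theorem, P(H|E) = 0.012105 / 0.19531 = 0.062.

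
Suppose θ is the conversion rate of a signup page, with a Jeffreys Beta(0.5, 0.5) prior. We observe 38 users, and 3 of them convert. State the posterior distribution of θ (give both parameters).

Posterior: Beta(3.5, 35.5)

The binomial likelihood is conjugate to the Beta prior: with 3 successes and 35 failures, the posterior is Beta(0.5+3, 0.5+35) = Beta(3.5, 35.5).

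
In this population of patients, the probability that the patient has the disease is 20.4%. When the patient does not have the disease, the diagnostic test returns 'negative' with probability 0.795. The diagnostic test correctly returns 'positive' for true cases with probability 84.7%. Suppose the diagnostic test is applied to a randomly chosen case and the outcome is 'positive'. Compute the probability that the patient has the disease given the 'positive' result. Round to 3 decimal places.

P(H | E) ≈ 0.514

Let H be the event that the patient has the disease. P(H) = 0.204, so P(¬H) = 0.796. With E the 'positive' result, P(E|H) = 0.847 and P(E|¬H) = 0.205.
P(E) = 0.847·0.204 + 0.205·0.796 = 0.17279 + 0.16318 = 0.33597.
By Bayes' theorem, P(H|E) = 0.17279 / 0.33597 = 0.514.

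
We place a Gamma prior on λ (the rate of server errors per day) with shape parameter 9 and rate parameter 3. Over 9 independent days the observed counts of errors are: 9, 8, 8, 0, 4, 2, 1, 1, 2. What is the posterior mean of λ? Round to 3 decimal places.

The Poisson likelihood adds the total count to the shape and the number of exposure periods to the rate. Here ∑xᵢ = 35 and n = 9, so shape 9→44 and rate 3→12.
Posterior mean = shape/rate = 44/12 = 3.667.

Posterior mean ≈ 3.667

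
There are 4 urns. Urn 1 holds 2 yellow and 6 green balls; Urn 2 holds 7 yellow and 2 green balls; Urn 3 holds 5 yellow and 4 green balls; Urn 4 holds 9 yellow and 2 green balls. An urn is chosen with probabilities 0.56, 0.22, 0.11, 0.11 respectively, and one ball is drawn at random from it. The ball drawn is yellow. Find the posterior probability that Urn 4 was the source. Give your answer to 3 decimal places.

Posterior probability ≈ 0.195

P(yellow|Urn 1) = 0.25; P(yellow|Urn 2) = 0.7778; P(yellow|Urn 3) = 0.5556; P(yellow|Urn 4) = 0.8182.
Prior × likelihood for each source: 0.56·0.25=0.1400, 0.22·0.7778=0.1711, 0.11·0.5556=0.06111, 0.11·0.8182=0.09000. Summing gives P(yellow) = 0.46222.
P(Urn 4 | yellow) = 0.09000 / 0.46222 = 0.195.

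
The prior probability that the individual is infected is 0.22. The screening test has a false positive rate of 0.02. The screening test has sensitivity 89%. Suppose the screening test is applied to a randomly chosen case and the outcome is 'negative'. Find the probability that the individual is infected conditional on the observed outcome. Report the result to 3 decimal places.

P(H | E) ≈ 0.031

Let H be the event that the individual is infected. P(H) = 0.22, so P(¬H) = 0.78. With E the 'negative' result, P(E|H) = 0.11 and P(E|¬H) = 0.98.
P(E) = 0.11·0.22 + 0.98·0.78 = 0.024200 + 0.76440 = 0.78860.
By Bayes' theorem, P(H|E) = 0.024200 / 0.78860 = 0.031.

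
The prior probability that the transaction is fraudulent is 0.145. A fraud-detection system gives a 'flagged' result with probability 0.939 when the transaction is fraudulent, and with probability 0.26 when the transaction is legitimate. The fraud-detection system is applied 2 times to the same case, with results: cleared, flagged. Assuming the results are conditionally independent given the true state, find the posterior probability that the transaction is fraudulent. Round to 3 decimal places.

Let H be the event that the transaction is fraudulent; start with P(H) = 0.145. P('flagged'|H) = 0.939, P('flagged'|¬H) = 0.26.
Update on result 1 ('cleared'): P(H) ← 0.061·0.1450 / (0.061·0.1450 + 0.74·0.8550) = 0.0088450/0.64154 = 0.0138.
Update on result 2 ('flagged'): P(H) ← 0.939·0.0138 / (0.939·0.0138 + 0.26·0.9862) = 0.012946/0.26936 = 0.0481.

Posterior P(H) ≈ 0.048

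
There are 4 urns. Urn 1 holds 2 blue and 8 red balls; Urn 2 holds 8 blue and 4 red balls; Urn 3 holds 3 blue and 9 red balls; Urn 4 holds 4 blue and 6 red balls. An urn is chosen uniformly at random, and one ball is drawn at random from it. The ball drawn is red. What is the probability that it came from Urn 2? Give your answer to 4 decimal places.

Tabulate prior·likelihood by source: [1] prior 0.25, lik 0.8, product 0.2000; [2] prior 0.25, lik 0.3333, product 0.08333; [3] prior 0.25, lik 0.75, product 0.1875; [4] prior 0.25, lik 0.6, product 0.1500.
Normalizing constant = 0.62083; the posterior for Urn 2 is its product over the sum, 0.08333/0.62083 = 0.1342.

Posterior probability ≈ 0.1342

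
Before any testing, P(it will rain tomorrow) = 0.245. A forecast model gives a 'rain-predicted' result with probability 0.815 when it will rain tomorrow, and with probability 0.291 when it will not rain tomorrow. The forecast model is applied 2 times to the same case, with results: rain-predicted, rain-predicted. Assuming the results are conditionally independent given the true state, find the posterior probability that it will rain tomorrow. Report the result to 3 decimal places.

Posterior P(H) ≈ 0.718

Let H be the event that it will rain tomorrow; start with P(H) = 0.245. P('rain-predicted'|H) = 0.815, P('rain-predicted'|¬H) = 0.291.
Update on result 1 ('rain-predicted'): P(H) ← 0.815·0.2450 / (0.815·0.2450 + 0.291·0.7550) = 0.19967/0.41938 = 0.4761.
Update on result 2 ('rain-predicted'): P(H) ← 0.815·0.4761 / (0.815·0.4761 + 0.291·0.5239) = 0.38804/0.54049 = 0.7179.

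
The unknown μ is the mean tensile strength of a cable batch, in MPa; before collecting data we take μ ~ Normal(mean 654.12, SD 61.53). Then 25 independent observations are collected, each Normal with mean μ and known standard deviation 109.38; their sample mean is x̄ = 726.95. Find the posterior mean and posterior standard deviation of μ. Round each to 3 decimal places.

Prior precision 1/τ₀² = 1/61.53² = 0.00026414; data precision n/σ² = 25/109.38² = 0.00208960.
Posterior precision = 0.00026414 + 0.00208960 = 0.00235374, giving posterior SD = 1/√0.00235374 = 20.612.
Posterior mean = (0.00026414·654.12 + 0.00208960·726.95) / 0.00235374 = 718.777.

Posterior mean ≈ 718.777; posterior SD ≈ 20.612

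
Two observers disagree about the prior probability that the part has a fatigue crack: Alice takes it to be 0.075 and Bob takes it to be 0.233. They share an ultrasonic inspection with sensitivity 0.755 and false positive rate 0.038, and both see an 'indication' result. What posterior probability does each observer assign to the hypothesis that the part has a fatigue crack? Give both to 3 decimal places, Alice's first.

P('+'|H) = 0.755, P('+'|¬H) = 0.038.
Alice: numerator 0.755·0.075 = 0.056625; evidence = 0.056625+0.038·0.925 = 0.091775; posterior = 0.617.
Bob: numerator 0.755·0.233 = 0.17592; evidence = 0.17592+0.038·0.767 = 0.20506; posterior = 0.858.

Alice: 0.617; Bob: 0.858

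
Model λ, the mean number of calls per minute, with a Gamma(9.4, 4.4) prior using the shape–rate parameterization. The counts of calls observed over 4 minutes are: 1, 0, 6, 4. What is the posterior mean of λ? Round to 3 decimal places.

Posterior mean ≈ 2.429

Total count ∑xᵢ = 11 over n = 4 minutes.
Gamma is conjugate to the Poisson likelihood: posterior is Gamma(shape = 9.4+11 = 20.4, rate = 4.4+4 = 8.4).
Posterior mean = shape/rate = 20.4/8.4 = 2.429.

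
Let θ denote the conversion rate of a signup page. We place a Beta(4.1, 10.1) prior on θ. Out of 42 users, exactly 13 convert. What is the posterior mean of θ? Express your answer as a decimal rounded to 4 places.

Observing 13 successes and 29 failures updates Beta(4.1, 10.1) by adding the success and failure counts to the two shape parameters: α = 4.1+13 = 17.1, β = 10.1+29 = 39.1.
Posterior mean = α/(α+β) = 17.1/56.2 = 0.3043.

Posterior mean ≈ 0.3043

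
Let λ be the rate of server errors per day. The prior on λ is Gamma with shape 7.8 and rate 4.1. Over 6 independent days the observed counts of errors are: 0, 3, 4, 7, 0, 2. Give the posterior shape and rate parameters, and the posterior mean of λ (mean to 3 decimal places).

The Poisson likelihood adds the total count to the shape and the number of exposure periods to the rate. Here ∑xᵢ = 16 and n = 6, so shape 7.8→23.8 and rate 4.1→10.1.
E[λ | data] = 23.8/10.1 = 2.356.

Posterior: Gamma(shape=23.8, rate=10.1); mean ≈ 2.356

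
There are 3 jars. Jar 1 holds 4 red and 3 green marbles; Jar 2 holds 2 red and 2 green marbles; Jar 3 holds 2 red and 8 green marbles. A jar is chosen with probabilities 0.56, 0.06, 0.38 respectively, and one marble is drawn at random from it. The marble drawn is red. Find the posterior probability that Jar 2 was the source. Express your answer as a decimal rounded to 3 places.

Posterior probability ≈ 0.070

Tabulate prior·likelihood by source: [1] prior 0.56, lik 0.5714, product 0.3200; [2] prior 0.06, lik 0.5, product 0.03000; [3] prior 0.38, lik 0.2, product 0.07600.
Normalizing constant = 0.42600; the posterior for Jar 2 is its product over the sum, 0.03000/0.42600 = 0.070.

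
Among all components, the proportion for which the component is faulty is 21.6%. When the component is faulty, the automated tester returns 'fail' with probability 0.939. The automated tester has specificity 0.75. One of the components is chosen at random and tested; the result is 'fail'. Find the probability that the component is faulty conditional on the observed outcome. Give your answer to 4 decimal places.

Write H for 'the component is faulty'. Prior odds H:¬H = 0.216/0.784 = 0.27551. For the 'fail' outcome, the likelihood ratio is 0.939/0.25 = 3.7560.
Posterior odds = 0.27551 × 3.7560 = 1.0348, so P(H|E) = 1.0348/(1+1.0348) = 0.5086.

P(H | E) ≈ 0.5086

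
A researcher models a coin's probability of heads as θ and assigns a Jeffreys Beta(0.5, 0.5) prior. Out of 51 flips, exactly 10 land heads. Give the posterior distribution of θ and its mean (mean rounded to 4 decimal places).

Posterior: Beta(10.5, 41.5); mean ≈ 0.2019

Observing 10 successes and 41 failures updates Beta(0.5, 0.5) by adding the success and failure counts to the two shape parameters: α = 0.5+10 = 10.5, β = 0.5+41 = 41.5.
Posterior mean = α/(α+β) = 10.5/52 = 0.2019.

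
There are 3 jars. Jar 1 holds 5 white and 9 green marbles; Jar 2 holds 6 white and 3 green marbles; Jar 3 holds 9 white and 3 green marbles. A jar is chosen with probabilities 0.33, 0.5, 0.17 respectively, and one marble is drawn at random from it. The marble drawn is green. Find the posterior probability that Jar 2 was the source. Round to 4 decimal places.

Tabulate prior·likelihood by source: [1] prior 0.33, lik 0.6429, product 0.2121; [2] prior 0.5, lik 0.3333, product 0.1667; [3] prior 0.17, lik 0.25, product 0.04250.
Normalizing constant = 0.42131; the posterior for Jar 2 is its product over the sum, 0.1667/0.42131 = 0.3956.

Posterior probability ≈ 0.3956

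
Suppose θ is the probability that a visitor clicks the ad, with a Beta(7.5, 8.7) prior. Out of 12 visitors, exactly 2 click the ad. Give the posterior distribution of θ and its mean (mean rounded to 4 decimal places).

The binomial likelihood is conjugate to the Beta prior: with 2 successes and 10 failures, the posterior is Beta(7.5+2, 8.7+10) = Beta(9.5, 18.7).
E[θ | data] = 9.5/(9.5+18.7) = 0.3369.

Posterior: Beta(9.5, 18.7); mean ≈ 0.3369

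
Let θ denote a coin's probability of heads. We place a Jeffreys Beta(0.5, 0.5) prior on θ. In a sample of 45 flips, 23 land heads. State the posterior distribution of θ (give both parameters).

Observing 23 successes and 22 failures updates Beta(0.5, 0.5) by adding the success and failure counts to the two shape parameters: α = 0.5+23 = 23.5, β = 0.5+22 = 22.5.

Posterior: Beta(23.5, 22.5)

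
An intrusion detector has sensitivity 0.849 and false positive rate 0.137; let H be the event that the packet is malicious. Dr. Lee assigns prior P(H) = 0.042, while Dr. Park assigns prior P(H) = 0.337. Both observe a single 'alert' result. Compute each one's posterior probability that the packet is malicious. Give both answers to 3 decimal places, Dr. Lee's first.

Dr. Lee: 0.214; Dr. Park: 0.759

P('+'|H) = 0.849, P('+'|¬H) = 0.137.
Dr. Lee: numerator 0.849·0.042 = 0.035658; evidence = 0.035658+0.137·0.958 = 0.16690; posterior = 0.214.
Dr. Park: numerator 0.849·0.337 = 0.28611; evidence = 0.28611+0.137·0.663 = 0.37694; posterior = 0.759.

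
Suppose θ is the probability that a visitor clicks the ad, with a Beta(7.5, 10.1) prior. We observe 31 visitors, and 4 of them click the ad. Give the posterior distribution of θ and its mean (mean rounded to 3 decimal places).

The binomial likelihood is conjugate to the Beta prior: with 4 successes and 27 failures, the posterior is Beta(7.5+4, 10.1+27) = Beta(11.5, 37.1).
Posterior mean = α/(α+β) = 11.5/48.6 = 0.237.

Posterior: Beta(11.5, 37.1); mean ≈ 0.237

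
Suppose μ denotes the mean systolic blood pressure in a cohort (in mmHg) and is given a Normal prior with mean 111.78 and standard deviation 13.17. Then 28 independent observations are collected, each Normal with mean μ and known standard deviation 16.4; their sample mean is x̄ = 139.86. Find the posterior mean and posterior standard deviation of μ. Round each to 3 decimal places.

Posterior mean ≈ 138.387; posterior SD ≈ 3.017

Prior precision 1/τ₀² = 1/13.17² = 0.00576539; data precision n/σ² = 28/16.4² = 0.104105.
Posterior precision = 0.00576539 + 0.104105 = 0.109870, giving posterior SD = 1/√0.109870 = 3.017.
Posterior mean = (0.00576539·111.78 + 0.104105·139.86) / 0.109870 = 138.387.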